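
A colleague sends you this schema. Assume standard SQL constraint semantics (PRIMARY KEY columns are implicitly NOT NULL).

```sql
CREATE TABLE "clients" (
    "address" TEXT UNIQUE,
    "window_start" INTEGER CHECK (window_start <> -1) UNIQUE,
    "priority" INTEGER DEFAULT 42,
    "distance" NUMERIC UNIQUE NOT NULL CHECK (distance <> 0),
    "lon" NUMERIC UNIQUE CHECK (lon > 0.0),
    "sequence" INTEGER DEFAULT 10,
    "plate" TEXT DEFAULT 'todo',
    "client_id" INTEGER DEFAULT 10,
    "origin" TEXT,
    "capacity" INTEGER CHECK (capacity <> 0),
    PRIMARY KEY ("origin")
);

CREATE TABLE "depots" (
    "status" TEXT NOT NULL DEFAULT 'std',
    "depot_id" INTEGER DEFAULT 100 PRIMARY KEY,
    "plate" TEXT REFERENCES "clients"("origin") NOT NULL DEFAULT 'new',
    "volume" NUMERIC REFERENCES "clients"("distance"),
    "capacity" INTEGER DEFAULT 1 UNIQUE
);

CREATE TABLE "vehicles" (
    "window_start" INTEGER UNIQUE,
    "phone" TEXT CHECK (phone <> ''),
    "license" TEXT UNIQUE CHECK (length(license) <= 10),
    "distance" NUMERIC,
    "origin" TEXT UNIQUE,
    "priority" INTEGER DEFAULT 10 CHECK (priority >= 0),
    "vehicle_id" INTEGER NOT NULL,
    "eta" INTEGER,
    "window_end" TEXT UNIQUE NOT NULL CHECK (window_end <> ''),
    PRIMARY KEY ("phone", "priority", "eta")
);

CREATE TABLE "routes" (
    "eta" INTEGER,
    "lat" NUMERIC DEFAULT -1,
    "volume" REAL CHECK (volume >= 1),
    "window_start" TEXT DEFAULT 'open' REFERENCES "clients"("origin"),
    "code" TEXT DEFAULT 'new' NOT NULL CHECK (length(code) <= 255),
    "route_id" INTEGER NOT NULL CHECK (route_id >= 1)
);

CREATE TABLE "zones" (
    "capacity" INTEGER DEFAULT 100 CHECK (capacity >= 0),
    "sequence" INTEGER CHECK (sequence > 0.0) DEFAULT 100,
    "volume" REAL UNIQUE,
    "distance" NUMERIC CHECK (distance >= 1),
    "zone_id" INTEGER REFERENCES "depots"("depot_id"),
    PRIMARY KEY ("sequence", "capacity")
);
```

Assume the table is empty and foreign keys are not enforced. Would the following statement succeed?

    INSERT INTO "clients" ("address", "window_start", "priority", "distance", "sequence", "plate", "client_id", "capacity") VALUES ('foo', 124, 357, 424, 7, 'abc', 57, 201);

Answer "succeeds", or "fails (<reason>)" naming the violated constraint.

origin is omitted from the column list and has no DEFAULT, so it would receive NULL.
But origin is part of the PRIMARY KEY (implied NOT NULL).

fails (NOT NULL on origin)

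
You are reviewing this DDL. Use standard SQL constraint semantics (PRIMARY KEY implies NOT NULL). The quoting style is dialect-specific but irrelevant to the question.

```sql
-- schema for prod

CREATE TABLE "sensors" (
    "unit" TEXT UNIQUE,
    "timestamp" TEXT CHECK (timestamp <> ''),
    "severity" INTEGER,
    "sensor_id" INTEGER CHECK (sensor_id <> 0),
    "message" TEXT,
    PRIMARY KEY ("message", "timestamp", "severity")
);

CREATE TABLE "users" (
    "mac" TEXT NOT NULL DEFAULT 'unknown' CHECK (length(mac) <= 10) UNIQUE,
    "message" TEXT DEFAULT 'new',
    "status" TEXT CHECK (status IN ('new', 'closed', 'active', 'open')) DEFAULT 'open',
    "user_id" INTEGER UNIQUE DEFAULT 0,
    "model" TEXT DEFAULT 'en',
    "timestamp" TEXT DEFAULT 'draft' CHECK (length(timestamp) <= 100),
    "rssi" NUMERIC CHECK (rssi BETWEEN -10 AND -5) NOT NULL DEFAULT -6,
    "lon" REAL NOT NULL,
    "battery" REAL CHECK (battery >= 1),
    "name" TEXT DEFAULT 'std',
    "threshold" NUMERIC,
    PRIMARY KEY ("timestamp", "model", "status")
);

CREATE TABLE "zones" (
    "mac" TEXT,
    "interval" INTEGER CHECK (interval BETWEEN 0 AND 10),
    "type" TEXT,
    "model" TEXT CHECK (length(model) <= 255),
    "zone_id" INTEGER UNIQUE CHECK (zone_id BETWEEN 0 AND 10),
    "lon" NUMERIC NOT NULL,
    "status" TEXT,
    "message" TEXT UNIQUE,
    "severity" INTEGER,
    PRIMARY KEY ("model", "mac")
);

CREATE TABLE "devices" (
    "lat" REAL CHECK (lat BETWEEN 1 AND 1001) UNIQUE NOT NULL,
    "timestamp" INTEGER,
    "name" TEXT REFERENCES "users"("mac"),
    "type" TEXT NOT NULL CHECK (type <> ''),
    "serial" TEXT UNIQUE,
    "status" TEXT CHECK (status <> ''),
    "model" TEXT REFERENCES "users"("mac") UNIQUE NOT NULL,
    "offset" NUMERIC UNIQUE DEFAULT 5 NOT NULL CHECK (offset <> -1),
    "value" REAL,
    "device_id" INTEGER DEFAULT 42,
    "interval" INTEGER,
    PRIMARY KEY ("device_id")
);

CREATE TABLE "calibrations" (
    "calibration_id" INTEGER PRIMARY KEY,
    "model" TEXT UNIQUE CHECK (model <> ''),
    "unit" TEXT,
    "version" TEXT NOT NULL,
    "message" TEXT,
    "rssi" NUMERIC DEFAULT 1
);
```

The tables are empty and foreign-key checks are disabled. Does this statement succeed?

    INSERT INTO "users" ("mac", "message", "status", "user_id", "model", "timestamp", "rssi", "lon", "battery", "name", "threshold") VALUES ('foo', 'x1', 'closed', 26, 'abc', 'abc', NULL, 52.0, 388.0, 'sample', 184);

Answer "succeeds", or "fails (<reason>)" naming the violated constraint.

fails (NOT NULL on rssi)

rssi is explicitly set to NULL, but rssi is declared NOT NULL.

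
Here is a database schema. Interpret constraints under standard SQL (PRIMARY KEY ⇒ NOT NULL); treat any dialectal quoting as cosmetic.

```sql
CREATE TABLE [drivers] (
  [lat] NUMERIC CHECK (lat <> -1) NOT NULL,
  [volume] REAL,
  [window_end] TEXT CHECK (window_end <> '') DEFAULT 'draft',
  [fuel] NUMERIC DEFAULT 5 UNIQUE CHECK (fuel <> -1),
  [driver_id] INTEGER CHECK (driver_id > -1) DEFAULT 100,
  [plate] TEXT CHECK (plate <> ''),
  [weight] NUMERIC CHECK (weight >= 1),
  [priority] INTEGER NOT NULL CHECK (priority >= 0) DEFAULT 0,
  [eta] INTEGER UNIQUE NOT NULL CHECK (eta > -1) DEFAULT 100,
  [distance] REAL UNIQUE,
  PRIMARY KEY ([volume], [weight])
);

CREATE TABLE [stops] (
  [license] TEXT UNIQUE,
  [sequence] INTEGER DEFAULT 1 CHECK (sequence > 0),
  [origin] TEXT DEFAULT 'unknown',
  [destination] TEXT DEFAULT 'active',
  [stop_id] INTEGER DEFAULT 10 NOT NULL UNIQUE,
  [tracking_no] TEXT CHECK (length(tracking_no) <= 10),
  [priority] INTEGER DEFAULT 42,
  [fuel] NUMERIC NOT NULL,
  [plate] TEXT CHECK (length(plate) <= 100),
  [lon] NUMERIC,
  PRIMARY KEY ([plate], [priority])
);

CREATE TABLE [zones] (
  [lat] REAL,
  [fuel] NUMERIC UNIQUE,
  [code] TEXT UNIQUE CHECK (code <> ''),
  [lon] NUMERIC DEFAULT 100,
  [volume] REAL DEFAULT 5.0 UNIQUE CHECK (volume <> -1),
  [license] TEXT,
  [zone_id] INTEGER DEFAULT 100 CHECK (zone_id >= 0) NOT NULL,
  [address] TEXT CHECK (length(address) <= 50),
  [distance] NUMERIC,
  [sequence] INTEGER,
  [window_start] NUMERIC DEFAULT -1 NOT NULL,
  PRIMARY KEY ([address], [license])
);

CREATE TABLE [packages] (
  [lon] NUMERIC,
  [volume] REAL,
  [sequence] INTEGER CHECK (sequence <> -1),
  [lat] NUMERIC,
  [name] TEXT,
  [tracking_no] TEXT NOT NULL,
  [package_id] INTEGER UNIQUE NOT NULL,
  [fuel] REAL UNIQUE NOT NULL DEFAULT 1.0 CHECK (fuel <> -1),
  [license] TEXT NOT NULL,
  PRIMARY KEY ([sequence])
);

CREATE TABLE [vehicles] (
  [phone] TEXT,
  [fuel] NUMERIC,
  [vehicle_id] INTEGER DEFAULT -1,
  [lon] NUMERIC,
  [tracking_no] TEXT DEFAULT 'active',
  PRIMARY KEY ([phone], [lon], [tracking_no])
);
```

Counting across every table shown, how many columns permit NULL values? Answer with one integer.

drivers: 5 nullable (window_end, fuel, driver_id, plate, distance — PK (volume, weight) and explicit NOT NULL columns excluded).
stops: 6 nullable (license, sequence, origin, destination, tracking_no, lon — PK (plate, priority) and explicit NOT NULL columns excluded).
zones: 7 nullable (lat, fuel, code, lon, volume, distance, sequence — PK (address, license) and explicit NOT NULL columns excluded).
packages: 4 nullable (lon, volume, lat, name — PK (sequence) and explicit NOT NULL columns excluded).
vehicles: 2 nullable (fuel, vehicle_id — PK (phone, lon, tracking_no) and explicit NOT NULL columns excluded).
Total: 5 + 6 + 7 + 4 + 2 = 24.

24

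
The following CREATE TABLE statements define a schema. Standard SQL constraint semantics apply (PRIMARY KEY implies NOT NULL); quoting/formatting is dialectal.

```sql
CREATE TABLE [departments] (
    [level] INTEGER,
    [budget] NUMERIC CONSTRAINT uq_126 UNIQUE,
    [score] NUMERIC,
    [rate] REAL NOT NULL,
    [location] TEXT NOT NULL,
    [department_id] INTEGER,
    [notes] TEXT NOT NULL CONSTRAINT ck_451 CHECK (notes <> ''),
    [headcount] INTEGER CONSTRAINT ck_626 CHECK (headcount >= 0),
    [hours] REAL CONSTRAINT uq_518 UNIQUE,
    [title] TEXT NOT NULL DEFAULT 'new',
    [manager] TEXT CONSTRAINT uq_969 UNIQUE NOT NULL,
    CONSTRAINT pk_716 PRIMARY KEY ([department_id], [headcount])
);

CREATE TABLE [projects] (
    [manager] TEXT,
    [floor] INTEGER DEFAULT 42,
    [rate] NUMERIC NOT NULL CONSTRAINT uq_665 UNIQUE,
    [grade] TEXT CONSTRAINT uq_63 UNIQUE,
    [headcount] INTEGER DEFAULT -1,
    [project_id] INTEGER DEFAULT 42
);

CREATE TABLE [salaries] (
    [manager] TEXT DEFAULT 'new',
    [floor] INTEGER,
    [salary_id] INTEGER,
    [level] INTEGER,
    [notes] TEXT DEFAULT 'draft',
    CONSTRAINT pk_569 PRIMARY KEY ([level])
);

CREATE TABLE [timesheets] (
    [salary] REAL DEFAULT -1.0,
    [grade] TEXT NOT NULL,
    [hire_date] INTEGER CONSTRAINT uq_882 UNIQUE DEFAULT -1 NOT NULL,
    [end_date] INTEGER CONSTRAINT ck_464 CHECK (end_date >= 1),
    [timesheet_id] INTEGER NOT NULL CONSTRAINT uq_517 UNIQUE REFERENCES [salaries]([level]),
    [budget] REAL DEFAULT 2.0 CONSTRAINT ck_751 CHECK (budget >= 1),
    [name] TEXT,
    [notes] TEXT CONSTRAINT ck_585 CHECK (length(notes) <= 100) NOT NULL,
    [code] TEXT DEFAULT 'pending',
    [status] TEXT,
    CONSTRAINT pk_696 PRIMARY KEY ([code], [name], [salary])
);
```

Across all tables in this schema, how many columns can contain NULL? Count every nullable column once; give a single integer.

16

departments: 4 nullable (level, budget, score, hours — PK (department_id, headcount) and explicit NOT NULL columns excluded).
projects: 5 nullable (manager, floor, grade, headcount, project_id — PK none and explicit NOT NULL columns excluded).
salaries: 4 nullable (manager, floor, salary_id, notes — PK (level) and explicit NOT NULL columns excluded).
timesheets: 3 nullable (end_date, budget, status — PK (code, name, salary) and explicit NOT NULL columns excluded).
Total: 4 + 5 + 4 + 3 = 16.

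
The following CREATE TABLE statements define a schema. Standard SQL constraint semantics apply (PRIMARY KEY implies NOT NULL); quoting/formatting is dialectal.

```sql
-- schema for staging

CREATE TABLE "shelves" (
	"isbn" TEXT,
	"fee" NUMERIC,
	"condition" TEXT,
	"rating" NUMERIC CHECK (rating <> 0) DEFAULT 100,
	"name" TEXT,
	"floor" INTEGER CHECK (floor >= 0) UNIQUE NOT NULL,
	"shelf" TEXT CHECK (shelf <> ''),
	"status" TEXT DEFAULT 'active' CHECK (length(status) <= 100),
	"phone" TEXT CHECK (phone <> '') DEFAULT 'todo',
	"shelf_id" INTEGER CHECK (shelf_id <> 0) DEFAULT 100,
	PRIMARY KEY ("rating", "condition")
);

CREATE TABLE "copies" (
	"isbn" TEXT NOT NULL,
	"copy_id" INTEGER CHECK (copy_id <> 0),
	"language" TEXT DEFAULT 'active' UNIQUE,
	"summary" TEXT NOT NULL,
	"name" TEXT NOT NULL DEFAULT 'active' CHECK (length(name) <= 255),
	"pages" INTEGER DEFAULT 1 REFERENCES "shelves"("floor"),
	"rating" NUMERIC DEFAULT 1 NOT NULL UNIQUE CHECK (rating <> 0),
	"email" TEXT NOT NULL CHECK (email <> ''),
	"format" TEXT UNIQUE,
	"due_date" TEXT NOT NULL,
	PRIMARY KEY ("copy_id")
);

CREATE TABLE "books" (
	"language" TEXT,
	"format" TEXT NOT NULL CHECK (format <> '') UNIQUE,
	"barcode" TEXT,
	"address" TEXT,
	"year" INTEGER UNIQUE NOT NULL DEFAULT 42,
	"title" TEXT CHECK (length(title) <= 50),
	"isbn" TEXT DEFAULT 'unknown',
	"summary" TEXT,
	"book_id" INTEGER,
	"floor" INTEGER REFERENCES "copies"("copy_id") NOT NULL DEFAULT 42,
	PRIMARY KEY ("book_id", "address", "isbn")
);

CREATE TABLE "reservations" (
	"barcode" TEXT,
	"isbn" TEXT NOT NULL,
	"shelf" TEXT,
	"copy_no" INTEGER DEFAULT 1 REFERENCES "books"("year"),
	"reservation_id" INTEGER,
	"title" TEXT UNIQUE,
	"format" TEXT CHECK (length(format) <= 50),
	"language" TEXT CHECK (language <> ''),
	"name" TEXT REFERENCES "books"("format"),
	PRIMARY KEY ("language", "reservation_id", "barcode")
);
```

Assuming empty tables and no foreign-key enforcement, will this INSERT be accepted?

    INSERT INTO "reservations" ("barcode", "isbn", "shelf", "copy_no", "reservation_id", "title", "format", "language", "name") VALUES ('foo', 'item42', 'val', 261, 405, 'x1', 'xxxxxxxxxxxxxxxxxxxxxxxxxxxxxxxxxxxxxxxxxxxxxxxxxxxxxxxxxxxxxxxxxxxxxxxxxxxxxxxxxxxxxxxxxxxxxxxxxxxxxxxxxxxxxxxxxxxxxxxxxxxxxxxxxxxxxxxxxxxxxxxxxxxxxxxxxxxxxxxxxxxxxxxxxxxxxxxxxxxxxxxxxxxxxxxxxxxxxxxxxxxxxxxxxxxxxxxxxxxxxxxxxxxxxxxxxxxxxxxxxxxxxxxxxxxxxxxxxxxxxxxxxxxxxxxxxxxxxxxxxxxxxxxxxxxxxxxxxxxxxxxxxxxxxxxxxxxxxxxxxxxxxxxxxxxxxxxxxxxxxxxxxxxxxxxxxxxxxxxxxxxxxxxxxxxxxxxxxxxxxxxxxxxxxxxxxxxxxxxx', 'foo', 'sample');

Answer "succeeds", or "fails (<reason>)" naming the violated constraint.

The value 'xxxxxxxxxxxxxxxxxxxxxxxxxxxxxxxxxxxxxxxxxxxxxxxxxxxxxxxxxxxxxxxxxxxxxxxxxxxxxxxxxxxxxxxxxxxxxxxxxxxxxxxxxxxxxxxxxxxxxxxxxxxxxxxxxxxxxxxxxxxxxxxxxxxxxxxxxxxxxxxxxxxxxxxxxxxxxxxxxxxxxxxxxxxxxxxxxxxxxxxxxxxxxxxxxxxxxxxxxxxxxxxxxxxxxxxxxxxxxxxxxxxxxxxxxxxxxxxxxxxxxxxxxxxxxxxxxxxxxxxxxxxxxxxxxxxxxxxxxxxxxxxxxxxxxxxxxxxxxxxxxxxxxxxxxxxxxxxxxxxxxxxxxxxxxxxxxxxxxxxxxxxxxxxxxxxxxxxxxxxxxxxxxxxxxxxxxxxxxxxx' for format violates CHECK (length(format) <= 50).

fails (CHECK on format)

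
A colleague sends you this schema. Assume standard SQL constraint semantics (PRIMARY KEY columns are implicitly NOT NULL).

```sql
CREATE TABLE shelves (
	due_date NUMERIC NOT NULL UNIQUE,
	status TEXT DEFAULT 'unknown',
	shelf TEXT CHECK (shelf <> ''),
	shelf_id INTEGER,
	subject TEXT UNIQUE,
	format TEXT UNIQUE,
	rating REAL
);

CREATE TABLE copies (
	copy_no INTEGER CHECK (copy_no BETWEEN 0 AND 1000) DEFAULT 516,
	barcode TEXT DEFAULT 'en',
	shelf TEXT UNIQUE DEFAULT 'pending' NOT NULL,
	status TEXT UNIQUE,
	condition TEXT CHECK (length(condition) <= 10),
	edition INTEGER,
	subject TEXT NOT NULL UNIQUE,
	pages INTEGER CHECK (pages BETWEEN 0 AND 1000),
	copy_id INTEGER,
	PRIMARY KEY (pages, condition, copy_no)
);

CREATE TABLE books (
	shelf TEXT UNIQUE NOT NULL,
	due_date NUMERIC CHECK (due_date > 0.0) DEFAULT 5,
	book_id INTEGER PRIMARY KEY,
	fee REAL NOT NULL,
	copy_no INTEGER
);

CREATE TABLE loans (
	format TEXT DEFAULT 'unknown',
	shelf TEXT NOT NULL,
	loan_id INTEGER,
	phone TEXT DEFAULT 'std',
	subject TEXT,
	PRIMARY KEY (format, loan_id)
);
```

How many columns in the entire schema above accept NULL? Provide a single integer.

shelves: 6 nullable (status, shelf, shelf_id, subject, format, rating — PK none and explicit NOT NULL columns excluded).
copies: 4 nullable (barcode, status, edition, copy_id — PK (pages, condition, copy_no) and explicit NOT NULL columns excluded).
books: 2 nullable (due_date, copy_no — PK (book_id) and explicit NOT NULL columns excluded).
loans: 2 nullable (phone, subject — PK (format, loan_id) and explicit NOT NULL columns excluded).
Total: 6 + 4 + 2 + 2 = 14.

14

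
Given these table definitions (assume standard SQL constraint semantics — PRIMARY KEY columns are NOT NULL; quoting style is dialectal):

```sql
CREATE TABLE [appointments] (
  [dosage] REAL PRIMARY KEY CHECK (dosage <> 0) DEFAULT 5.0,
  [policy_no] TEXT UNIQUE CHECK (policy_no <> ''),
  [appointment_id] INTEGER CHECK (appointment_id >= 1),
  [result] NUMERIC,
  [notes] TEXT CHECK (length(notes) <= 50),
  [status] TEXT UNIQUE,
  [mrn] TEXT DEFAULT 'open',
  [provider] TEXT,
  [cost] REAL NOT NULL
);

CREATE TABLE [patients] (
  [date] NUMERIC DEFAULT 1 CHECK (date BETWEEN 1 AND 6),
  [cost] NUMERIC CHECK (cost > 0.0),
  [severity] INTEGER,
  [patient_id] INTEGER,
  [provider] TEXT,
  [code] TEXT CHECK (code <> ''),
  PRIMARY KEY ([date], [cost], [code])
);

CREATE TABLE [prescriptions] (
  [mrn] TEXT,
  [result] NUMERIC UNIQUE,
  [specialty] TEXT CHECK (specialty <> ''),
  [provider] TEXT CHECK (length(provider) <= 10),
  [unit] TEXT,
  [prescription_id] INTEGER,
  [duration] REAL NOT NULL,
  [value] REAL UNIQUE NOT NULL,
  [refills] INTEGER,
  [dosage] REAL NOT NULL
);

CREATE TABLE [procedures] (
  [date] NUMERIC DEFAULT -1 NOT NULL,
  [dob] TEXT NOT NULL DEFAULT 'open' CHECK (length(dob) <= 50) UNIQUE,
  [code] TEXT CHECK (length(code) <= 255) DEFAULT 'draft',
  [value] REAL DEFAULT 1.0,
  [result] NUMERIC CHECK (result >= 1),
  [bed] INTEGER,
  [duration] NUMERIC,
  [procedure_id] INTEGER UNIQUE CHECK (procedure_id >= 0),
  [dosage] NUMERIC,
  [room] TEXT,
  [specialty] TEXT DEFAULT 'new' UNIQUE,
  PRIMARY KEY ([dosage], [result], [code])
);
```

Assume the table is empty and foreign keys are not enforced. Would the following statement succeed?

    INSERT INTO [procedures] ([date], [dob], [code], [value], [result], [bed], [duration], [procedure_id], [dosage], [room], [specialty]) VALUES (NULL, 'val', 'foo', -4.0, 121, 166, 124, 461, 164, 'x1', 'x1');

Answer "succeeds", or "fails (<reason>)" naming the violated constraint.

fails (NOT NULL on date)

date is explicitly set to NULL, but date is declared NOT NULL.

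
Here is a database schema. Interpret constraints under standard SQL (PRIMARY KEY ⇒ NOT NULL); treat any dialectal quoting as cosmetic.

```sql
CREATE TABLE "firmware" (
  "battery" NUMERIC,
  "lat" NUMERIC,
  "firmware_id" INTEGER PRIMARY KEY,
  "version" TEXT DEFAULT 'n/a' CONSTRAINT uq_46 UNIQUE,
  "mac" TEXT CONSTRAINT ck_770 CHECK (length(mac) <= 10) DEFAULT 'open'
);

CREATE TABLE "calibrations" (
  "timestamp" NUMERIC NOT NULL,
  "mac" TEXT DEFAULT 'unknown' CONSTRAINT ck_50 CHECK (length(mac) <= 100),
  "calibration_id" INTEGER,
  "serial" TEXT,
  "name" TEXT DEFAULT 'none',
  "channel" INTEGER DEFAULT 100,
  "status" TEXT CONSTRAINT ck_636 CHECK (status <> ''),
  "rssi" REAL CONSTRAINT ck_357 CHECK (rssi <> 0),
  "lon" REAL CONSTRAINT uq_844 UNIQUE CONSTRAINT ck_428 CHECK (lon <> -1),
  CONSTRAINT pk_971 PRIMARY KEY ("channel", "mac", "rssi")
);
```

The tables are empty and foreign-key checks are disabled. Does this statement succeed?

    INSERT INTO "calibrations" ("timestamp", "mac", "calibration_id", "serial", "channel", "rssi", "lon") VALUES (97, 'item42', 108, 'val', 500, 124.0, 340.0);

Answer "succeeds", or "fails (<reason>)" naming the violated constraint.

NOT NULL columns: channel is supplied; mac is supplied; rssi is supplied; timestamp is supplied.
CHECK constraints: 'item42' satisfies (length(mac) <= 100); 124.0 satisfies (rssi <> 0); 340.0 satisfies (lon <> -1).
No constraint is violated.

succeeds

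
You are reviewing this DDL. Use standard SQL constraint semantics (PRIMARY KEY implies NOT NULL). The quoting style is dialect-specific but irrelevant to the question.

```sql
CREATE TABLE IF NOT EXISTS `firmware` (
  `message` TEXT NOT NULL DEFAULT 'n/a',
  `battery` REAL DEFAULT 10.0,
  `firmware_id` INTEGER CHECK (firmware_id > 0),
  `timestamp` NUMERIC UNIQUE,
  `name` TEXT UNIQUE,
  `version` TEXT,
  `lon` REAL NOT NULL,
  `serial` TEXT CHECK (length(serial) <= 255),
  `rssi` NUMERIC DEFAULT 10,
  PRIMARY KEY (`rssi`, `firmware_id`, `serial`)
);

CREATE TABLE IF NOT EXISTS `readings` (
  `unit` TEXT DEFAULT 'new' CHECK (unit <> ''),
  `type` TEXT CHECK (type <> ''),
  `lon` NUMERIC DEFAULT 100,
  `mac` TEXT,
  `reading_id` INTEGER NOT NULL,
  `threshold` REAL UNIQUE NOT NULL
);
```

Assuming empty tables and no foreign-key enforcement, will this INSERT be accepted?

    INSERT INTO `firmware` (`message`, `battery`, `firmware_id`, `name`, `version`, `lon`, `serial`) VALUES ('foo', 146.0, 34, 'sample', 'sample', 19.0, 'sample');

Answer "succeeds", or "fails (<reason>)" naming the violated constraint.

succeeds

NOT NULL columns: firmware_id is supplied; lon is supplied; message is supplied; rssi defaults to 10; serial is supplied.
CHECK constraints: 34 satisfies (firmware_id > 0); 'sample' satisfies (length(serial) <= 255).
No constraint is violated.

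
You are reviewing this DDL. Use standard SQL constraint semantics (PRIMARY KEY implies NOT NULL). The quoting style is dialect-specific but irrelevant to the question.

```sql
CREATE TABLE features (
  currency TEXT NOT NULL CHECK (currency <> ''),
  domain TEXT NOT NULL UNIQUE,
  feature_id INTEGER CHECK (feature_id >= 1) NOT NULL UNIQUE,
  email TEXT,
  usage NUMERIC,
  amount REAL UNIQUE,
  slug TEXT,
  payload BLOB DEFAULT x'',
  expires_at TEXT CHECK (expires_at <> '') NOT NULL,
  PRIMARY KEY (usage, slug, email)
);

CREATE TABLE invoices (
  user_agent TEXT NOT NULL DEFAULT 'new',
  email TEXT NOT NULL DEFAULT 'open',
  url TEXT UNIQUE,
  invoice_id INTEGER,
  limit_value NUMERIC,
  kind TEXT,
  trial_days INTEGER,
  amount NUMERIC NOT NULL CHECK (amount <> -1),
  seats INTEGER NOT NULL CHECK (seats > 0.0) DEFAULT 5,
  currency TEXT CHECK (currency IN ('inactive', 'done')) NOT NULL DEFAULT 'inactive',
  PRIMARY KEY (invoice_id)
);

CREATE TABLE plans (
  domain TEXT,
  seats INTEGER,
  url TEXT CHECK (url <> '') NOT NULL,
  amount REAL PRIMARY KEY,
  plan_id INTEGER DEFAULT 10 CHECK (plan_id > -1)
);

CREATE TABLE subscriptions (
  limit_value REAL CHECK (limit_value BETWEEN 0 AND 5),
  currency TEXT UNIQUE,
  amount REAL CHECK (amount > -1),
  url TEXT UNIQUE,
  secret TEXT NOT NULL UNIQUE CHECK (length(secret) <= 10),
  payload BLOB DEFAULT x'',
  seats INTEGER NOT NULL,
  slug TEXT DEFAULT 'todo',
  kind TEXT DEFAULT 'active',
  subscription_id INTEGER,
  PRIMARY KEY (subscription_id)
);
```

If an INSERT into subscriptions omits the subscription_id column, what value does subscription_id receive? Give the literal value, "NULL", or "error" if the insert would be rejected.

subscription_id has no DEFAULT clause.
Omitting it would insert NULL, but it is part of the PRIMARY KEY, so the INSERT fails.

error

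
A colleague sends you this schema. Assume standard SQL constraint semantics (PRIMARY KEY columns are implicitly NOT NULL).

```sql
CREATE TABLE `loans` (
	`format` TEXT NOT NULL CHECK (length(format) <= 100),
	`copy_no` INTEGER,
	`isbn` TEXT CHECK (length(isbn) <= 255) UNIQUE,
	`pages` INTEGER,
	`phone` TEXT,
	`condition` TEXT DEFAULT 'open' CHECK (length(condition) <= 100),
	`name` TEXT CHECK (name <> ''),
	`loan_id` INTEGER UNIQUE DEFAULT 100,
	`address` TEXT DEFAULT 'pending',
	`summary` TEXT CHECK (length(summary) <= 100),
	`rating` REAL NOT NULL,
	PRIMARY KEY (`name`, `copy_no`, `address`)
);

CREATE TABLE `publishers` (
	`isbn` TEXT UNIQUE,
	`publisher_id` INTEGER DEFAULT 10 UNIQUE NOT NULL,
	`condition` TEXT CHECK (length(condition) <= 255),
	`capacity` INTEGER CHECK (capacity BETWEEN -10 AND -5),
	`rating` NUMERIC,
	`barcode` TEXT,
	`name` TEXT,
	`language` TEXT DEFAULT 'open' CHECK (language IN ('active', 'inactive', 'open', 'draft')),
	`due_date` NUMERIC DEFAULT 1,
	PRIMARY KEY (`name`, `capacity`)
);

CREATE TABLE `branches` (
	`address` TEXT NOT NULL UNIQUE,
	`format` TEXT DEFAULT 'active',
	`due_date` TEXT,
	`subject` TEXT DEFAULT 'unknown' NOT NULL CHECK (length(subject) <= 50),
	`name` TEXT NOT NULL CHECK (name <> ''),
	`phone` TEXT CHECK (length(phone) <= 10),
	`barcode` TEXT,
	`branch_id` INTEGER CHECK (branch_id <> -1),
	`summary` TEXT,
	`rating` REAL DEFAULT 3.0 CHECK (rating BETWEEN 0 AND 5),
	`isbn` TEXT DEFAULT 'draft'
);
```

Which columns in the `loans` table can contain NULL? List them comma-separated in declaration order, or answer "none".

- format: declared NOT NULL → not nullable.
- copy_no: part of the PRIMARY KEY, which implies NOT NULL → not nullable.
- isbn: CHECK does not forbid NULL (a CHECK constraint passes when its expression is NULL) → nullable.
- pages: no NOT NULL constraint applies → nullable.
- phone: no NOT NULL constraint applies → nullable.
- condition: CHECK does not forbid NULL (a CHECK constraint passes when its expression is NULL) → nullable.
- name: part of the PRIMARY KEY, which implies NOT NULL → not nullable.
- loan_id: UNIQUE does not imply NOT NULL → nullable.
- address: part of the PRIMARY KEY, which implies NOT NULL → not nullable.
- summary: CHECK does not forbid NULL (a CHECK constraint passes when its expression is NULL) → nullable.
- rating: declared NOT NULL → not nullable.

isbn, pages, phone, condition, loan_id, summary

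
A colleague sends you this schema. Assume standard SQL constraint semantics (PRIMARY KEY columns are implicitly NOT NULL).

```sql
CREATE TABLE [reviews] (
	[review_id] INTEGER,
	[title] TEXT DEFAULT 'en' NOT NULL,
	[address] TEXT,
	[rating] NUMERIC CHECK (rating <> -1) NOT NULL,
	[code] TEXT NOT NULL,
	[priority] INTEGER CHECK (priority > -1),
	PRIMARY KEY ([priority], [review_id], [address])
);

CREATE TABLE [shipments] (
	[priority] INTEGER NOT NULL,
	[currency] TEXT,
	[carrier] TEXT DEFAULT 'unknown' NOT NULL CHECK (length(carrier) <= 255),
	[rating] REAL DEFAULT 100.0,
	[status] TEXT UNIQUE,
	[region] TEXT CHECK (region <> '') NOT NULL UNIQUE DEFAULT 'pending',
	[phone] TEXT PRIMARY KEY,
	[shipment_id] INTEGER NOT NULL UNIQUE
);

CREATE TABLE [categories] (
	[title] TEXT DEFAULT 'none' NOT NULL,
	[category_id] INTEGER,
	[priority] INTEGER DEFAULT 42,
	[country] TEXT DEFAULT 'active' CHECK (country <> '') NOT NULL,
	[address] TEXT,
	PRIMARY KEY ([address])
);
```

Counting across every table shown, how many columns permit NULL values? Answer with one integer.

reviews: 0 nullable (none — PK (priority, review_id, address) and explicit NOT NULL columns excluded).
shipments: 3 nullable (currency, rating, status — PK (phone) and explicit NOT NULL columns excluded).
categories: 2 nullable (category_id, priority — PK (address) and explicit NOT NULL columns excluded).
Total: 0 + 3 + 2 = 5.

5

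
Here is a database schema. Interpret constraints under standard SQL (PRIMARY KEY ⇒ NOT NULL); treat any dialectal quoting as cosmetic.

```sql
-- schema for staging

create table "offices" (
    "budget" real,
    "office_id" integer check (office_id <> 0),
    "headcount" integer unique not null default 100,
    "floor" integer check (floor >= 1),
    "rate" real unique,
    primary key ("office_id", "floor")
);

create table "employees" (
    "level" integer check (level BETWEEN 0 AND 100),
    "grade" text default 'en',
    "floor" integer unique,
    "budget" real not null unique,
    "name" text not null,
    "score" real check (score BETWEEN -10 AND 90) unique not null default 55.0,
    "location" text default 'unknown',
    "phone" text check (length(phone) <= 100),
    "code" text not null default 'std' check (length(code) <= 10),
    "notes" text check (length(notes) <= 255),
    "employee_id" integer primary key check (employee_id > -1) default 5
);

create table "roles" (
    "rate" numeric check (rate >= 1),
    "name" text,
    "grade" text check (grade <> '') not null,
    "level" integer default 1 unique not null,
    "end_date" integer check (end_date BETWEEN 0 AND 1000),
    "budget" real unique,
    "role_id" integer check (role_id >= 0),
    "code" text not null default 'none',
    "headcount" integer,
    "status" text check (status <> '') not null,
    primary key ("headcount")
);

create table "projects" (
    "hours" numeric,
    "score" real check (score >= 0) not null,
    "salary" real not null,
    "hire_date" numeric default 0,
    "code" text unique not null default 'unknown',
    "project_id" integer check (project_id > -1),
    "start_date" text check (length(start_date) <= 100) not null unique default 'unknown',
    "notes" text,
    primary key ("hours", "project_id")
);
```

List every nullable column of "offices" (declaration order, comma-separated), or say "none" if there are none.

- budget: no NOT NULL constraint applies → nullable.
- office_id: part of the PRIMARY KEY, which implies NOT NULL → not nullable.
- headcount: declared NOT NULL → not nullable.
- floor: part of the PRIMARY KEY, which implies NOT NULL → not nullable.
- rate: UNIQUE does not imply NOT NULL → nullable.

budget, rate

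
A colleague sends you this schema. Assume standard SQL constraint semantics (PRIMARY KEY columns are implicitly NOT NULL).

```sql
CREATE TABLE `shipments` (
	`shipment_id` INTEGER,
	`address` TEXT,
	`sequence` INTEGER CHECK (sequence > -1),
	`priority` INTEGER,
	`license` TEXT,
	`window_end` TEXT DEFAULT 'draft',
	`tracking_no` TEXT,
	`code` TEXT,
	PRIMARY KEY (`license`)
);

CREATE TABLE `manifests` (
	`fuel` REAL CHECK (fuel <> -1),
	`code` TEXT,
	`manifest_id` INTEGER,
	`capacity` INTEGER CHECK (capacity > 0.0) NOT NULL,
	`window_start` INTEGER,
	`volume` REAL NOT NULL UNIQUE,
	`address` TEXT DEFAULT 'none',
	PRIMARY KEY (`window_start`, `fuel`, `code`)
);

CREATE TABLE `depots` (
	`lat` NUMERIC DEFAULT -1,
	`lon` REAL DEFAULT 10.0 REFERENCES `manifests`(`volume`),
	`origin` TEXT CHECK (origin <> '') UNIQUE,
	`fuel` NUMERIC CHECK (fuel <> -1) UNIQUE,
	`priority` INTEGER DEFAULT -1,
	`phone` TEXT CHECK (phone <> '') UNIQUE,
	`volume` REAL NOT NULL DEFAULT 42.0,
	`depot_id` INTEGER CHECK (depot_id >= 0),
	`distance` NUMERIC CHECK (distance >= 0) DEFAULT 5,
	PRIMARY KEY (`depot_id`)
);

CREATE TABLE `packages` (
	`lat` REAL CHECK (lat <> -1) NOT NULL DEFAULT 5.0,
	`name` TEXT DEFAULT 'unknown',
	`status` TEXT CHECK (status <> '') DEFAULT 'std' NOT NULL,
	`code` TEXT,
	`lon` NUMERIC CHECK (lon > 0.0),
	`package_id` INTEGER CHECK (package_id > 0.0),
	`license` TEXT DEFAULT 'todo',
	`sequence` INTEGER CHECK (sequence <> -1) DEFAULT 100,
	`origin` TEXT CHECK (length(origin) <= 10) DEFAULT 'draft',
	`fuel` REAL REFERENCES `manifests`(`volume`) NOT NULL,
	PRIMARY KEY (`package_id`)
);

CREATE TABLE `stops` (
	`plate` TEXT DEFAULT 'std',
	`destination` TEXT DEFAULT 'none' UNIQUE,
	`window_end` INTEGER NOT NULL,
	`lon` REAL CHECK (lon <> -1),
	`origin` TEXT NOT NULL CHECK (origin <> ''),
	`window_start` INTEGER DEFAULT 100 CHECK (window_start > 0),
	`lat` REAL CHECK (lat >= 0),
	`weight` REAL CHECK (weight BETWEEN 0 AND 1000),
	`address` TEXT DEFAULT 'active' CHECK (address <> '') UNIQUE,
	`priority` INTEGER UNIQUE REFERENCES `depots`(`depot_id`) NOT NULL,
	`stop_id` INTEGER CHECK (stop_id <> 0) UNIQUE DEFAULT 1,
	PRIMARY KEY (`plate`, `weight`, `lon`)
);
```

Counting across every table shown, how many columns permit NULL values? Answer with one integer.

27

shipments: 7 nullable (shipment_id, address, sequence, priority, window_end, tracking_no, code — PK (license) and explicit NOT NULL columns excluded).
manifests: 2 nullable (manifest_id, address — PK (window_start, fuel, code) and explicit NOT NULL columns excluded).
depots: 7 nullable (lat, lon, origin, fuel, priority, phone, distance — PK (depot_id) and explicit NOT NULL columns excluded).
packages: 6 nullable (name, code, lon, license, sequence, origin — PK (package_id) and explicit NOT NULL columns excluded).
stops: 5 nullable (destination, window_start, lat, address, stop_id — PK (plate, weight, lon) and explicit NOT NULL columns excluded).
Total: 7 + 2 + 7 + 6 + 5 = 27.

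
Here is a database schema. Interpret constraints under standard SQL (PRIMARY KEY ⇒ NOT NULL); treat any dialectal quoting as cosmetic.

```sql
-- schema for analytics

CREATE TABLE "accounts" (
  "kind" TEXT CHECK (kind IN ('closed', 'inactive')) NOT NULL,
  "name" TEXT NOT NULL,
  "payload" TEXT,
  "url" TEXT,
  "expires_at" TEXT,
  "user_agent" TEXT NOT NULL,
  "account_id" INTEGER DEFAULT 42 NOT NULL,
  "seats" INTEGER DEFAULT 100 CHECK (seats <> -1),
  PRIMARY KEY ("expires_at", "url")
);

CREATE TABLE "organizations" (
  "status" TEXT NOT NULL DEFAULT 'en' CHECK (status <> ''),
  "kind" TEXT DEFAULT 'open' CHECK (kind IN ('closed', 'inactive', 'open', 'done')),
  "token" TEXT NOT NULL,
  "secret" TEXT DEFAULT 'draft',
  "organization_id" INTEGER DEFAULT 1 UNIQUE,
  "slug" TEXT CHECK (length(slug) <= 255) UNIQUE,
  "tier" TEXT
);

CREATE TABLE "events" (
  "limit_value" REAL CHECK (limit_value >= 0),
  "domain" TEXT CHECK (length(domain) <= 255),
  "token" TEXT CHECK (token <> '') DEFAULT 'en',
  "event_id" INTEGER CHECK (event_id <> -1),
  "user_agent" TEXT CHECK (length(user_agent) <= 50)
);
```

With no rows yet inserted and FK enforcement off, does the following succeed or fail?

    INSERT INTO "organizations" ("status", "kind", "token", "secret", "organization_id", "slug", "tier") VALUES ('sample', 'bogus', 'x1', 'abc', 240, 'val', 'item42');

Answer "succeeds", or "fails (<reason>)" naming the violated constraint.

The value 'bogus' for kind violates CHECK (kind IN ('closed', 'inactive', 'open', 'done')).

fails (CHECK on kind)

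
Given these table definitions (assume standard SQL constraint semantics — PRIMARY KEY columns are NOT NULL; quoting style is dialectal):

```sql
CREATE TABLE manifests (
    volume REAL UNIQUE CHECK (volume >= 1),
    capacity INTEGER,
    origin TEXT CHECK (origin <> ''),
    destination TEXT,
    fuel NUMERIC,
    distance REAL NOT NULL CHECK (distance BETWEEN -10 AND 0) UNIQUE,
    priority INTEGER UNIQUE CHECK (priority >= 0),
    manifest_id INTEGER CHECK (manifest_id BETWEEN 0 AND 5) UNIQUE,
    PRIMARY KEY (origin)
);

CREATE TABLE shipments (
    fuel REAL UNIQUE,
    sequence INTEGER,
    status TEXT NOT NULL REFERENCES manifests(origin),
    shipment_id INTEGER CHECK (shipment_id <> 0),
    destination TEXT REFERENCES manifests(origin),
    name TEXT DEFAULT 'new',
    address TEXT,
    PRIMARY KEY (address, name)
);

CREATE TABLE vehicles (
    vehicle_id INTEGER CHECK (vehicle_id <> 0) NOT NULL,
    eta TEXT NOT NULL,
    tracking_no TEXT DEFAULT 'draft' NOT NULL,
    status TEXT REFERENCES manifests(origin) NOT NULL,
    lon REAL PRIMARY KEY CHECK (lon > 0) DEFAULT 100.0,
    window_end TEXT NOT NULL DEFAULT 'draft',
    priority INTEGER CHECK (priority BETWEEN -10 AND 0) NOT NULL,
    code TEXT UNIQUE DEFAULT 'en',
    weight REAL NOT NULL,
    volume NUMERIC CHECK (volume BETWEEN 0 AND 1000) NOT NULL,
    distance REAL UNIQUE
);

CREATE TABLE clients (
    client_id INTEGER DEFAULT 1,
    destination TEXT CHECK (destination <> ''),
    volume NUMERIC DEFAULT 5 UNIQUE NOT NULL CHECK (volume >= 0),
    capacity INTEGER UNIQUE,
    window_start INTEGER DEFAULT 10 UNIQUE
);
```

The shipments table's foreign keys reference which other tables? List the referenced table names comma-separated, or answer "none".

manifests

- status REFERENCES manifests(origin).
- destination REFERENCES manifests(origin).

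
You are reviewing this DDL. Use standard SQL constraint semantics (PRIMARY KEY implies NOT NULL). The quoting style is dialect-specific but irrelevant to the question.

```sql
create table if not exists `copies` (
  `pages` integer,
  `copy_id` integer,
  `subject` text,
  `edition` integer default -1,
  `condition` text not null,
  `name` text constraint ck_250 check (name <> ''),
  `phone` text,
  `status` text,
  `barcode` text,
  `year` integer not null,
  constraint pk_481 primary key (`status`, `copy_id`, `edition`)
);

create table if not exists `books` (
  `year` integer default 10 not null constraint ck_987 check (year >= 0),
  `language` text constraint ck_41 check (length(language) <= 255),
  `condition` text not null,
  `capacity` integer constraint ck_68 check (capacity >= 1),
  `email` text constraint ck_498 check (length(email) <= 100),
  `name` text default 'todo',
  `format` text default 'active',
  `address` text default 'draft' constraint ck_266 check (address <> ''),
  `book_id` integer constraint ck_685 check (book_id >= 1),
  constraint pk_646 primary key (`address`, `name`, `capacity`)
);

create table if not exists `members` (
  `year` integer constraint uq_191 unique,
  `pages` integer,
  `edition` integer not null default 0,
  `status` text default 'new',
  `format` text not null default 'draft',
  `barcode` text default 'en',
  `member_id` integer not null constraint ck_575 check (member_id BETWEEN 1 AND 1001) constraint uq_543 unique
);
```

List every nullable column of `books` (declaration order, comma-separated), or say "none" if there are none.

language, email, format, book_id

- year: declared NOT NULL → not nullable.
- language: CHECK does not forbid NULL (a CHECK constraint passes when its expression is NULL) → nullable.
- condition: declared NOT NULL → not nullable.
- capacity: part of the PRIMARY KEY, which implies NOT NULL → not nullable.
- email: CHECK does not forbid NULL (a CHECK constraint passes when its expression is NULL) → nullable.
- name: part of the PRIMARY KEY, which implies NOT NULL → not nullable.
- format: DEFAULT only fills an omitted column; an explicit NULL is still allowed → nullable.
- address: part of the PRIMARY KEY, which implies NOT NULL → not nullable.
- book_id: CHECK does not forbid NULL (a CHECK constraint passes when its expression is NULL) → nullable.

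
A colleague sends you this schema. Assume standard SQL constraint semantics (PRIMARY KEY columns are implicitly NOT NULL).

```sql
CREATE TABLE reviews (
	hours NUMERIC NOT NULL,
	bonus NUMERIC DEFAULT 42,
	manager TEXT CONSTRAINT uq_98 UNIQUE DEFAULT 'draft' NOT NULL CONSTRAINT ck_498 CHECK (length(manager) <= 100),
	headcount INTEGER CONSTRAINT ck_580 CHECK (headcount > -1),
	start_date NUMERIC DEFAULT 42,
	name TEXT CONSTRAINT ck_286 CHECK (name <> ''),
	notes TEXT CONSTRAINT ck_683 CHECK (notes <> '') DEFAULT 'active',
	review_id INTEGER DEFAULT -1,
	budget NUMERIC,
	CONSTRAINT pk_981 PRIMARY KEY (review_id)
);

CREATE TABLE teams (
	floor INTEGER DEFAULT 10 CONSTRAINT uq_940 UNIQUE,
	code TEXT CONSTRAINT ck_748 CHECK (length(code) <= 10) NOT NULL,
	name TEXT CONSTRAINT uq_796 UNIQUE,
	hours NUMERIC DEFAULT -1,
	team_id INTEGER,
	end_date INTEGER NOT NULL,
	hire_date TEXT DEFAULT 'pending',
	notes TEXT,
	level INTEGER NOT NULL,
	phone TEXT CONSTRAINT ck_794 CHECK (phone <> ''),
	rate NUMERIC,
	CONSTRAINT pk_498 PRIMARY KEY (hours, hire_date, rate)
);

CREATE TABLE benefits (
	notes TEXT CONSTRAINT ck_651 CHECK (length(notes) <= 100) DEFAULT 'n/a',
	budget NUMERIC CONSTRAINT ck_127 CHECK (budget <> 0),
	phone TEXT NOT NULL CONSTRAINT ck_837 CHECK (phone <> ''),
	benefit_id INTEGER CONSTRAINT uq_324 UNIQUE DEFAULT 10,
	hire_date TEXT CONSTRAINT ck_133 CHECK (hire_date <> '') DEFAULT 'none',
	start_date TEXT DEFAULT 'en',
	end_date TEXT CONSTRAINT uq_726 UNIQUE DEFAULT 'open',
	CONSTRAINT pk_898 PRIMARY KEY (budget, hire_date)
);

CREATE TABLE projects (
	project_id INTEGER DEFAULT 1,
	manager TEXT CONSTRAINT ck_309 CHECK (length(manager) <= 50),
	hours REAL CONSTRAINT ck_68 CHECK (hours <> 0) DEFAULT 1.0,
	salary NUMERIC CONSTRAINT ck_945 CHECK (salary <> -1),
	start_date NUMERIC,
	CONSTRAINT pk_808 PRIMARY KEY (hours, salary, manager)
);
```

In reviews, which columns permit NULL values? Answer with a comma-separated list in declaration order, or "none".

- hours: declared NOT NULL → not nullable.
- bonus: DEFAULT only fills an omitted column; an explicit NULL is still allowed → nullable.
- manager: declared NOT NULL → not nullable.
- headcount: CHECK does not forbid NULL (a CHECK constraint passes when its expression is NULL) → nullable.
- start_date: DEFAULT only fills an omitted column; an explicit NULL is still allowed → nullable.
- name: CHECK does not forbid NULL (a CHECK constraint passes when its expression is NULL) → nullable.
- notes: CHECK does not forbid NULL (a CHECK constraint passes when its expression is NULL) → nullable.
- review_id: part of the PRIMARY KEY, which implies NOT NULL → not nullable.
- budget: no NOT NULL constraint applies → nullable.

bonus, headcount, start_date, name, notes, budget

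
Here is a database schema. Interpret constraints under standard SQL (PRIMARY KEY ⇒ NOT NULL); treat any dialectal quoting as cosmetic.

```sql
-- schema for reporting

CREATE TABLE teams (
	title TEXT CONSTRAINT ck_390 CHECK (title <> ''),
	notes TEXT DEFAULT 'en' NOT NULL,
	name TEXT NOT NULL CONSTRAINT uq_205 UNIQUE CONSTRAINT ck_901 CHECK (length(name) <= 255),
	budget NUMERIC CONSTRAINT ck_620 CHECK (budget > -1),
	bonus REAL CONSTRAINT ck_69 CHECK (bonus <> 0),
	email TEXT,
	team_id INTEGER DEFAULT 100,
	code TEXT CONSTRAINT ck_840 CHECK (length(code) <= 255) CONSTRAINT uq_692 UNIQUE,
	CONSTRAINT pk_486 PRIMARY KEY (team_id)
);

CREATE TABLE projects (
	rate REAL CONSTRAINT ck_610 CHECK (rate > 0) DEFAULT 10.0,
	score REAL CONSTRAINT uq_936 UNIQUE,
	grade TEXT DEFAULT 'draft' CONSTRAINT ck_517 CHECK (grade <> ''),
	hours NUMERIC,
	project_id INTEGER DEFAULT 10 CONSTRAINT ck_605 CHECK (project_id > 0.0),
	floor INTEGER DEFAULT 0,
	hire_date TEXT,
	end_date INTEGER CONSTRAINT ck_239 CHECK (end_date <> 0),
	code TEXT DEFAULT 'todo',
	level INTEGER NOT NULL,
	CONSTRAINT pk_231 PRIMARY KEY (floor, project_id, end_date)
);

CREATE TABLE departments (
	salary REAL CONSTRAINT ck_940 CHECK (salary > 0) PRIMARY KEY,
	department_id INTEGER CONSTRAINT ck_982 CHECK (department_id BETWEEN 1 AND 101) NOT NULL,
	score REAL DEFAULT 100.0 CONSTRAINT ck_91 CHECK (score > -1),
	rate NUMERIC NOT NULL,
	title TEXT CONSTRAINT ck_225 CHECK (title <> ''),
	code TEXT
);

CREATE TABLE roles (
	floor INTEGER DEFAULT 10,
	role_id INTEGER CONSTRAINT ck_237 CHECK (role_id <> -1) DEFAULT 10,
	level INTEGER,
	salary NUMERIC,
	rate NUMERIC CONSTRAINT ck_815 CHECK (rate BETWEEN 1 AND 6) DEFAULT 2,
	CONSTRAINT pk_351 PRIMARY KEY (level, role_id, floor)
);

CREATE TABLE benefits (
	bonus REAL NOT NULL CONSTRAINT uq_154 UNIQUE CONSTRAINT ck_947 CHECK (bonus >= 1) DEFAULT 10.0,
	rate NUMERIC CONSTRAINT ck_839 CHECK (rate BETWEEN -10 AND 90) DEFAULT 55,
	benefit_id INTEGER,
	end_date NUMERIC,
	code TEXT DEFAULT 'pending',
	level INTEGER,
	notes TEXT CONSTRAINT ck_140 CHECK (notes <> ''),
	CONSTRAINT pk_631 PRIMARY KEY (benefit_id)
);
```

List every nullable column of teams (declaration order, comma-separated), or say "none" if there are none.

title, budget, bonus, email, code

- title: CHECK does not forbid NULL (a CHECK constraint passes when its expression is NULL) → nullable.
- notes: declared NOT NULL → not nullable.
- name: declared NOT NULL → not nullable.
- budget: CHECK does not forbid NULL (a CHECK constraint passes when its expression is NULL) → nullable.
- bonus: CHECK does not forbid NULL (a CHECK constraint passes when its expression is NULL) → nullable.
- email: no NOT NULL constraint applies → nullable.
- team_id: part of the PRIMARY KEY, which implies NOT NULL → not nullable.
- code: CHECK does not forbid NULL (a CHECK constraint passes when its expression is NULL) → nullable.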